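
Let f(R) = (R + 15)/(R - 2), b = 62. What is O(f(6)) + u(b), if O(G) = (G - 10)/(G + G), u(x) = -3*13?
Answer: -1657/42 ≈ -39.452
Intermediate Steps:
f(R) = (15 + R)/(-2 + R)
u(x) = -39
O(G) = (-10 + G)/(2*G) (O(G) = (-10 + G)/((2*G)) = (-10 + G)*(1/(2*G)) = (-10 + G)/(2*G))
O(f(6)) + u(b) = (-10 + (15 + 6)/(-2 + 6))/(2*(((15 + 6)/(-2 + 6)))) - 39 = (-10 + 21/4)/(2*((21/4))) - 39 = (-10 + (¼)*21)/(2*(((¼)*21))) - 39 = (-10 + 21/4)/(2*(21/4)) - 39 = (½)*(4/21)*(-19/4) - 39 = -19/42 - 39 = -1657/42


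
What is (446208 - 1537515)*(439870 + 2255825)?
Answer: -2941830823365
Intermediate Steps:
(446208 - 1537515)*(439870 + 2255825) = -1091307*2695695 = -2941830823365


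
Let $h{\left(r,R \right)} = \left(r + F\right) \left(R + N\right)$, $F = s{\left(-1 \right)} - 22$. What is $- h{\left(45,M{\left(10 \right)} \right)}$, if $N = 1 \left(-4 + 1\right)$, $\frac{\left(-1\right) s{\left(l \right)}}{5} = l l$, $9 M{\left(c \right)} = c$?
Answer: $34$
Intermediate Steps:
$M{\left(c \right)} = \frac{c}{9}$
$s{\left(l \right)} = - 5 l^{2}$ ($s{\left(l \right)} = - 5 l l = - 5 l^{2}$)
$N = -3$ ($N = 1 \left(-3\right) = -3$)
$F = -27$ ($F = - 5 \left(-1\right)^{2} - 22 = \left(-5\right) 1 - 22 = -5 - 22 = -27$)
$h{\left(r,R \right)} = \left(-27 + r\right) \left(-3 + R\right)$ ($h{\left(r,R \right)} = \left(r - 27\right) \left(R - 3\right) = \left(-27 + r\right) \left(-3 + R\right)$)
$- h{\left(45,M{\left(10 \right)} \right)} = - (81 - 27 \cdot \frac{1}{9} \cdot 10 - 135 + \frac{1}{9} \cdot 10 \cdot 45) = - (81 - 30 - 135 + \frac{10}{9} \cdot 45) = - (81 - 30 - 135 + 50) = \left(-1\right) \left(-34\right) = 34$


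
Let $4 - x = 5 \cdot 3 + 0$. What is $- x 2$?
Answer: $22$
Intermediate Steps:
$x = -11$ ($x = 4 - \left(5 \cdot 3 + 0\right) = 4 - \left(15 + 0\right) = 4 - 15 = -11$)
$- x 2 = \left(-1\right) \left(-11\right) 2 = 11 \cdot 2 = 22$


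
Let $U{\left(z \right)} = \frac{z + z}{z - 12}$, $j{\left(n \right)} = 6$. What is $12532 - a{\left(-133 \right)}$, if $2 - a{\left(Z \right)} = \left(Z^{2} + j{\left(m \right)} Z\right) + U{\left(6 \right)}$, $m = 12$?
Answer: $29419$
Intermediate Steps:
$U{\left(z \right)} = \frac{2 z}{-12 + z}$
$a{\left(Z \right)} = 4 - Z^{2} - 6 Z$ ($a{\left(Z \right)} = 2 - \left(\left(Z^{2} + 6 Z\right) + 2 \cdot 6 \frac{1}{-12 + 6}\right) = 2 - \left(\left(Z^{2} + 6 Z\right) + 2 \cdot 6 \frac{1}{-6}\right) = 2 - \left(\left(Z^{2} + 6 Z\right) + 2 \cdot 6 \left(- \frac{1}{6}\right)\right) = 2 - \left(\left(Z^{2} + 6 Z\right) - 2\right) = 2 - \left(-2 + Z^{2} + 6 Z\right) = 4 - Z^{2} - 6 Z$)
$12532 - a{\left(-133 \right)} = 12532 - \left(4 - \left(-133\right)^{2} - -798\right) = 12532 - \left(4 - 17689 + 798\right) = 12532 - -16887 = 12532 + 16887 = 29419$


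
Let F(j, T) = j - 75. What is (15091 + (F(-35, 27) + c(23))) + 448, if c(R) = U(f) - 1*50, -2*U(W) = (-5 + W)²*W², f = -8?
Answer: 9971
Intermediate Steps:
U(W) = -W²*(-5 + W)²/2 (U(W) = -(-5 + W)²*W²/2 = -W²*(-5 + W)²/2)
c(R) = -5458 (c(R) = -½*(-8)²*(-5 - 8)² - 1*50 = -½*64*(-13)² - 50 = -½*64*169 - 50 = -5408 - 50 = -5458)
F(j, T) = -75 + j
(15091 + (F(-35, 27) + c(23))) + 448 = (15091 + ((-75 - 35) - 5458)) + 448 = (15091 + (-110 - 5458)) + 448 = (15091 - 5568) + 448 = 9523 + 448 = 9971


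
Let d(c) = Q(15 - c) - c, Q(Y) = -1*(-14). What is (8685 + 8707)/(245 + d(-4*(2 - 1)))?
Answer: 17392/263 ≈ 66.129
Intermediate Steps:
Q(Y) = 14
d(c) = 14 - c
(8685 + 8707)/(245 + d(-4*(2 - 1))) = (8685 + 8707)/(245 + (14 - (-4)*(2 - 1))) = 17392/(245 + (14 - (-4))) = 17392/(245 + (14 - 1*(-4))) = 17392/(245 + (14 + 4)) = 17392/(245 + 18) = 17392/263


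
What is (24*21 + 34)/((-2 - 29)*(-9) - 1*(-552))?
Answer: 538/831 ≈ 0.64741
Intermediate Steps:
(24*21 + 34)/((-2 - 29)*(-9) - 1*(-552)) = (504 + 34)/(-31*(-9) + 552) = 538/(279 + 552) = 538/831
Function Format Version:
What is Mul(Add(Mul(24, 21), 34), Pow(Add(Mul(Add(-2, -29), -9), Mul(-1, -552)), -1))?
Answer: Rational(538, 831) ≈ 0.64741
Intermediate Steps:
Mul(Add(Mul(24, 21), 34), Pow(Add(Mul(Add(-2, -29), -9), Mul(-1, -552)), -1)) = Mul(Add(504, 34), Pow(Add(Mul(-31, -9), 552), -1)) = Mul(538, Pow(Add(279, 552), -1)) = Mul(538, Pow(831, -1)) = Mul(538, Rational(1, 831)) = Rational(538, 831)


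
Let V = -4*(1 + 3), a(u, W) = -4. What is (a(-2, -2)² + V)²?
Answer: 0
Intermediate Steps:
V = -16 (V = -4*4 = -16)
(a(-2, -2)² + V)² = ((-4)² - 16)² = (16 - 16)² = 0² = 0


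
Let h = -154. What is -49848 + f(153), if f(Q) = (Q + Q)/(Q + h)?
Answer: -50154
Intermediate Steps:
f(Q) = 2*Q/(-154 + Q) (f(Q) = (Q + Q)/(Q - 154) = (2*Q)/(-154 + Q) = 2*Q/(-154 + Q))
-49848 + f(153) = -49848 + 2*153/(-154 + 153) = -49848 + 2*153/(-1) = -49848 + 2*153*(-1) = -49848 - 306 = -50154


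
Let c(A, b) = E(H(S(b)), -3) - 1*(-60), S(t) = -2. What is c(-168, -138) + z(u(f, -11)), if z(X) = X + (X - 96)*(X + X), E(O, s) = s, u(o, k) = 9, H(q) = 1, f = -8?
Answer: -1500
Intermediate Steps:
c(A, b) = 57 (c(A, b) = -3 - 1*(-60) = -3 + 60 = 57)
z(X) = X + 2*X*(-96 + X) (z(X) = X + (-96 + X)*(2*X) = X + 2*X*(-96 + X))
c(-168, -138) + z(u(f, -11)) = 57 + 9*(-191 + 2*9) = 57 + 9*(-191 + 18) = 57 + 9*(-173) = 57 - 1557 = -1500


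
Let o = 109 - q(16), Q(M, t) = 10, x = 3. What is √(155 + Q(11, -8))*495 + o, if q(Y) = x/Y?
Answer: 1741/16 + 495*√165 ≈ 6467.2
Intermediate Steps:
q(Y) = 3/Y
o = 1741/16 (o = 109 - 3/16 = 1741/16 ≈ 108.81)
√(155 + Q(11, -8))*495 + o = √(155 + 10)*495 + 1741/16 = √165*495 + 1741/16 = 495*√165 + 1741/16 = 1741/16 + 495*√165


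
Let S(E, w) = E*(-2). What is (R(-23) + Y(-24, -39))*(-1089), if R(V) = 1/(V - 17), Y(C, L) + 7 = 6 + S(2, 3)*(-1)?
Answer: -129591/40 ≈ -3239.8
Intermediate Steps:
S(E, w) = -2*E
Y(C, L) = 3 (Y(C, L) = -7 + (6 - 2*2*(-1)) = -7 + (6 - 4*(-1)) = -7 + (6 + 4) = -7 + 10 = 3)
R(V) = 1/(-17 + V)
(R(-23) + Y(-24, -39))*(-1089) = (1/(-17 - 23) + 3)*(-1089) = (1/(-40) + 3)*(-1089) = (-1/40 + 3)*(-1089) = (119/40)*(-1089) = -129591/40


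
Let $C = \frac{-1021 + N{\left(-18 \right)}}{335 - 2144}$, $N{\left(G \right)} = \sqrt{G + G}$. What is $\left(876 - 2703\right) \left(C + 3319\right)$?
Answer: $- \frac{1219033676}{201} + \frac{406 i}{67} \approx -6.0648 \cdot 10^{6} + 6.0597 i$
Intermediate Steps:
$N{\left(G \right)} = \sqrt{2} \sqrt{G}$ ($N{\left(G \right)} = \sqrt{2 G} = \sqrt{2} \sqrt{G}$)
$C = \frac{1021}{1809} - \frac{2 i}{603}$ ($C = \frac{-1021 + \sqrt{2} \sqrt{-18}}{335 - 2144} = \frac{-1021 + \sqrt{2} \cdot 3 i \sqrt{2}}{-1809} = \left(-1021 + 6 i\right) \left(- \frac{1}{1809}\right) = \frac{1021}{1809} - \frac{2 i}{603} \approx 0.5644 - 0.0033167 i$)
$\left(876 - 2703\right) \left(C + 3319\right) = \left(876 - 2703\right) \left(\left(\frac{1021}{1809} - \frac{2 i}{603}\right) + 3319\right) = - 1827 \left(\frac{6005092}{1809} - \frac{2 i}{603}\right) = - \frac{1219033676}{201} + \frac{406 i}{67}$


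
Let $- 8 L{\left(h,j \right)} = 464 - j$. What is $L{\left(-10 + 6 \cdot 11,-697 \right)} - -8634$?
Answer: $\frac{67911}{8} \approx 8488.9$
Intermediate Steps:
$L{\left(h,j \right)} = -58 + \frac{j}{8}$ ($L{\left(h,j \right)} = - \frac{464 - j}{8} = -58 + \frac{j}{8}$)
$L{\left(-10 + 6 \cdot 11,-697 \right)} - -8634 = \left(-58 + \frac{1}{8} \left(-697\right)\right) - -8634 = \left(-58 - \frac{697}{8}\right) + 8634 = - \frac{1161}{8} + 8634 = \frac{67911}{8}$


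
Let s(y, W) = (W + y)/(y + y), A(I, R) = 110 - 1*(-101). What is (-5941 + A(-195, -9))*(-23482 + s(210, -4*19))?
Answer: 941850223/7 ≈ 1.3455e+8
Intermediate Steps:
A(I, R) = 211 (A(I, R) = 110 + 101 = 211)
s(y, W) = (W + y)/(2*y) (s(y, W) = (W + y)/((2*y)) = (W + y)*(1/(2*y)) = (W + y)/(2*y))
(-5941 + A(-195, -9))*(-23482 + s(210, -4*19)) = (-5941 + 211)*(-23482 + (½)*(-4*19 + 210)/210) = -5730*(-23482 + (½)*(1/210)*(-76 + 210)) = -5730*(-23482 + (½)*(1/210)*134) = -5730*(-23482 + 67/210) = -5730*(-4931153/210) = 941850223/7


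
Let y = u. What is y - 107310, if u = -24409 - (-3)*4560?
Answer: -118039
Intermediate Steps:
u = -10729 (u = -24409 - 1*(-13680) = -24409 + 13680 = -10729)
y = -10729
y - 107310 = -10729 - 107310 = -118039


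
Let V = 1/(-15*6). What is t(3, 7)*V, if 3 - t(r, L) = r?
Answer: 0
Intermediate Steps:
t(r, L) = 3 - r
V = -1/90 (V = 1/(-90) = -1/90 ≈ -0.011111)
t(3, 7)*V = (3 - 1*3)*(-1/90) = (3 - 3)*(-1/90) = 0*(-1/90) = 0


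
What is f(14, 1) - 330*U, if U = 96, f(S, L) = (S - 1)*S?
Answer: -31498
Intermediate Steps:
f(S, L) = S*(-1 + S) (f(S, L) = (-1 + S)*S = S*(-1 + S))
f(14, 1) - 330*U = 14*(-1 + 14) - 330*96 = 14*13 - 31680 = 182 - 31680 = -31498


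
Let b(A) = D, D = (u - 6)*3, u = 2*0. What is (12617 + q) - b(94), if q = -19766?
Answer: -7131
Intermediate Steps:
u = 0
D = -18 (D = (0 - 6)*3 = -6*3 = -18)
b(A) = -18
(12617 + q) - b(94) = (12617 - 19766) - 1*(-18) = -7149 + 18 = -7131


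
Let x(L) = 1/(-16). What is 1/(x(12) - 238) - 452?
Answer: -1721684/3809 ≈ -452.00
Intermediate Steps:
x(L) = -1/16
1/(x(12) - 238) - 452 = 1/(-1/16 - 238) - 452 = 1/(-3809/16) - 452 = -16/3809 - 452 = -1721684/3809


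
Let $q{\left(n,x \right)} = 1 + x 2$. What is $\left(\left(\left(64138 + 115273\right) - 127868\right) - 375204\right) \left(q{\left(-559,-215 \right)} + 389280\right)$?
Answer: $-125855903511$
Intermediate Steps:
$q{\left(n,x \right)} = 1 + 2 x$
$\left(\left(\left(64138 + 115273\right) - 127868\right) - 375204\right) \left(q{\left(-559,-215 \right)} + 389280\right) = \left(\left(\left(64138 + 115273\right) - 127868\right) - 375204\right) \left(\left(1 + 2 \left(-215\right)\right) + 389280\right) = \left(\left(179411 - 127868\right) - 375204\right) \left(\left(1 - 430\right) + 389280\right) = \left(51543 - 375204\right) \left(-429 + 389280\right) = \left(-323661\right) 388851 = -125855903511$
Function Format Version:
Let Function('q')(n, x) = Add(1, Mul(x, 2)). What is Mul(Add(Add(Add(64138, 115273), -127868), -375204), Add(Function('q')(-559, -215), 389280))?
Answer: -125855903511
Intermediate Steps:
Function('q')(n, x) = Add(1, Mul(2, x))
Mul(Add(Add(Add(64138, 115273), -127868), -375204), Add(Function('q')(-559, -215), 389280)) = Mul(Add(Add(Add(64138, 115273), -127868), -375204), Add(Add(1, Mul(2, -215)), 389280)) = Mul(Add(Add(179411, -127868), -375204), Add(Add(1, -430), 389280)) = Mul(Add(51543, -375204), Add(-429, 389280)) = Mul(-323661, 388851) = -125855903511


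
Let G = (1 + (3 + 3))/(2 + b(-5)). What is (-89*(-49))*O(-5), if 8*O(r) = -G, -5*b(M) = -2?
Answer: -152635/96 ≈ -1589.9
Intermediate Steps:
b(M) = ⅖ (b(M) = -⅕*(-2) = ⅖)
G = 35/12 (G = (1 + (3 + 3))/(2 + ⅖) = (1 + 6)/(12/5) = 7*(5/12) = 35/12 ≈ 2.9167)
O(r) = -35/96 (O(r) = (-1*35/12)/8 = (⅛)*(-35/12) = -35/96)
(-89*(-49))*O(-5) = -89*(-49)*(-35/96) = 4361*(-35/96) = -152635/96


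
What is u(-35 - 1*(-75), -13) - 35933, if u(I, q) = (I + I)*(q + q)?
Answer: -38013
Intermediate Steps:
u(I, q) = 4*I*q (u(I, q) = (2*I)*(2*q) = 4*I*q)
u(-35 - 1*(-75), -13) - 35933 = 4*(-35 - 1*(-75))*(-13) - 35933 = 4*(-35 + 75)*(-13) - 35933 = 4*40*(-13) - 35933 = -2080 - 35933 = -38013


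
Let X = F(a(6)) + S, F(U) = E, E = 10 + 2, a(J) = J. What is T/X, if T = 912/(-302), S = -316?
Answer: 3/302 ≈ 0.0099338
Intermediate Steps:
T = -456/151 (T = 912*(-1/302) = -456/151 ≈ -3.0199)
E = 12
F(U) = 12
X = -304 (X = 12 - 316 = -304)
T/X = -456/151/(-304) = -456/151*(-1/304) = 3/302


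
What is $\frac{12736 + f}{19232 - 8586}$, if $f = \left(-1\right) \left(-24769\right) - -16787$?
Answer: $\frac{27146}{5323} \approx 5.0998$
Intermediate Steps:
$f = 41556$ ($f = 24769 + 16787 = 41556$)
$\frac{12736 + f}{19232 - 8586} = \frac{12736 + 41556}{19232 - 8586} = \frac{54292}{10646} = 54292 \cdot \frac{1}{10646} = \frac{27146}{5323}$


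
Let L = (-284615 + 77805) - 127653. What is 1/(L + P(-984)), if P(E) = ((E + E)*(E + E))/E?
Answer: -1/338399 ≈ -2.9551e-6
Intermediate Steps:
L = -334463 (L = -206810 - 127653 = -334463)
P(E) = 4*E (P(E) = ((2*E)*(2*E))/E = (4*E²)/E = 4*E)
1/(L + P(-984)) = 1/(-334463 + 4*(-984)) = 1/(-334463 - 3936) = 1/(-338399) = -1/338399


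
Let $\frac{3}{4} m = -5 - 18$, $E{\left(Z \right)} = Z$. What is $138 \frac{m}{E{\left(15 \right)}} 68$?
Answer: $- \frac{287776}{15} \approx -19185.0$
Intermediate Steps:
$m = - \frac{92}{3}$ ($m = \frac{4 \left(-5 - 18\right)}{3} = \frac{4}{3} \left(-23\right) = - \frac{92}{3} \approx -30.667$)
$138 \frac{m}{E{\left(15 \right)}} 68 = 138 \left(- \frac{92}{3 \cdot 15}\right) 68 = 138 \left(\left(- \frac{92}{3}\right) \frac{1}{15}\right) 68 = 138 \left(- \frac{92}{45}\right) 68 = \left(- \frac{4232}{15}\right) 68 = - \frac{287776}{15}$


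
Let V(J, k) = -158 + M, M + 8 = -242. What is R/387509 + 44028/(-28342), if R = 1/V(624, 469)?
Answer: -3480494249579/2240487135912 ≈ -1.5535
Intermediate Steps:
M = -250 (M = -8 - 242 = -250)
V(J, k) = -408 (V(J, k) = -158 - 250 = -408)
R = -1/408 (R = 1/(-408) = -1/408 ≈ -0.0024510)
R/387509 + 44028/(-28342) = -1/408/387509 + 44028/(-28342) = -1/408*1/387509 + 44028*(-1/28342) = -1/158103672 - 22014/14171 = -3480494249579/2240487135912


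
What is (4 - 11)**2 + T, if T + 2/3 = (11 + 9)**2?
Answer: 1345/3 ≈ 448.33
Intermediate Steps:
T = 1198/3 (T = -2/3 + (11 + 9)**2 = -2/3 + 20**2 = -2/3 + 400 = 1198/3 ≈ 399.33)
(4 - 11)**2 + T = (4 - 11)**2 + 1198/3 = (-7)**2 + 1198/3 = 49 + 1198/3 = 1345/3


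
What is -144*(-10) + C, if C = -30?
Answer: 1410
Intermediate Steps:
-144*(-10) + C = -144*(-10) - 30 = 1440 - 30 = 1410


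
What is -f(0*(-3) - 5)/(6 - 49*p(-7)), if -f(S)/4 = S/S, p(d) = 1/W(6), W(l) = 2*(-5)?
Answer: 40/109 ≈ 0.36697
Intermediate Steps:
W(l) = -10
p(d) = -1/10 (p(d) = 1/(-10) = -1/10)
f(S) = -4 (f(S) = -4*S/S = -4*1 = -4)
-f(0*(-3) - 5)/(6 - 49*p(-7)) = -(-4)/(6 - 49*(-1/10)) = -(-4)/(6 + 49/10) = -(-4)/109/10 = -(-4)*10/109 = -1*(-40/109) = 40/109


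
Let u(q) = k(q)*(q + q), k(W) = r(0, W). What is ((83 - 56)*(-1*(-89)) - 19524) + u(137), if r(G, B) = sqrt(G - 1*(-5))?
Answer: -17121 + 274*sqrt(5) ≈ -16508.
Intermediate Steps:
r(G, B) = sqrt(5 + G) (r(G, B) = sqrt(G + 5) = sqrt(5 + G))
k(W) = sqrt(5) (k(W) = sqrt(5 + 0) = sqrt(5))
u(q) = 2*q*sqrt(5) (u(q) = sqrt(5)*(q + q) = sqrt(5)*(2*q) = 2*q*sqrt(5))
((83 - 56)*(-1*(-89)) - 19524) + u(137) = ((83 - 56)*(-1*(-89)) - 19524) + 2*137*sqrt(5) = (27*89 - 19524) + 274*sqrt(5) = (2403 - 19524) + 274*sqrt(5) = -17121 + 274*sqrt(5)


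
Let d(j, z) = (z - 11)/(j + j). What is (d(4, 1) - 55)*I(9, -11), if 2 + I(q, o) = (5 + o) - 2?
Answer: 1125/2 ≈ 562.50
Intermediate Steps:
I(q, o) = 1 + o (I(q, o) = -2 + ((5 + o) - 2) = -2 + (3 + o) = 1 + o)
d(j, z) = (-11 + z)/(2*j) (d(j, z) = (-11 + z)/((2*j)) = (-11 + z)*(1/(2*j)) = (-11 + z)/(2*j))
(d(4, 1) - 55)*I(9, -11) = ((½)*(-11 + 1)/4 - 55)*(1 - 11) = ((½)*(¼)*(-10) - 55)*(-10) = (-5/4 - 55)*(-10) = -225/4*(-10) = 1125/2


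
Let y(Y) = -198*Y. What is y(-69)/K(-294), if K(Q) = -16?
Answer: -6831/8 ≈ -853.88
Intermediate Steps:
y(-69)/K(-294) = -198*(-69)/(-16) = 13662*(-1/16) = -6831/8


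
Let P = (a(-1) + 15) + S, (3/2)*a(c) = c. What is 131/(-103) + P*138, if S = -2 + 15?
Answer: 388385/103 ≈ 3770.7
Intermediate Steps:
a(c) = 2*c/3
S = 13
P = 82/3 (P = ((2/3)*(-1) + 15) + 13 = (-2/3 + 15) + 13 = 43/3 + 13 = 82/3 ≈ 27.333)
131/(-103) + P*138 = 131/(-103) + (82/3)*138 = 131*(-1/103) + 3772 = -131/103 + 3772 = 388385/103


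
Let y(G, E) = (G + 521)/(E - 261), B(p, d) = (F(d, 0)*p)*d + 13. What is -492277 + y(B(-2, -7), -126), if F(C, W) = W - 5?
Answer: -190511663/387 ≈ -4.9228e+5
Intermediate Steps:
F(C, W) = -5 + W
B(p, d) = 13 - 5*d*p (B(p, d) = ((-5 + 0)*p)*d + 13 = (-5*p)*d + 13 = -5*d*p + 13 = 13 - 5*d*p)
y(G, E) = (521 + G)/(-261 + E)
-492277 + y(B(-2, -7), -126) = -492277 + (521 + (13 - 5*(-7)*(-2)))/(-261 - 126) = -492277 + (521 + (13 - 70))/(-387) = -492277 - (521 - 57)/387 = -492277 - 1/387*464 = -492277 - 464/387 = -190511663/387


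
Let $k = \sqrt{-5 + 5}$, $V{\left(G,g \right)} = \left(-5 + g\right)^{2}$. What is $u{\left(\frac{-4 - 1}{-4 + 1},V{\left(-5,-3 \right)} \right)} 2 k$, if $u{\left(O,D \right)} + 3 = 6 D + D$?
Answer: $0$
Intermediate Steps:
$u{\left(O,D \right)} = -3 + 7 D$ ($u{\left(O,D \right)} = -3 + \left(6 D + D\right) = -3 + 7 D$)
$k = 0$ ($k = \sqrt{0} = 0$)
$u{\left(\frac{-4 - 1}{-4 + 1},V{\left(-5,-3 \right)} \right)} 2 k = \left(-3 + 7 \left(-5 - 3\right)^{2}\right) 2 \cdot 0 = \left(-3 + 7 \left(-8\right)^{2}\right) 2 \cdot 0 = \left(-3 + 7 \cdot 64\right) 2 \cdot 0 = \left(-3 + 448\right) 2 \cdot 0 = 445 \cdot 2 \cdot 0 = 890 \cdot 0 = 0$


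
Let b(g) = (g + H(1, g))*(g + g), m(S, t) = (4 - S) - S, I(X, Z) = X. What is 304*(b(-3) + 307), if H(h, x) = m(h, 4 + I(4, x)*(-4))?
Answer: 95152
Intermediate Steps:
m(S, t) = 4 - 2*S
H(h, x) = 4 - 2*h
b(g) = 2*g*(2 + g) (b(g) = (g + (4 - 2*1))*(g + g) = (g + (4 - 2))*(2*g) = (g + 2)*(2*g) = (2 + g)*(2*g) = 2*g*(2 + g))
304*(b(-3) + 307) = 304*(2*(-3)*(2 - 3) + 307) = 304*(2*(-3)*(-1) + 307) = 304*(6 + 307) = 304*313 = 95152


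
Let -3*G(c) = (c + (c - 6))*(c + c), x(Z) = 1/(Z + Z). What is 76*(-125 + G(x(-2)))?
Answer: -28747/3 ≈ -9582.3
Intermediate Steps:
x(Z) = 1/(2*Z)
G(c) = -2*c*(-6 + 2*c)/3 (G(c) = -(c + (c - 6))*(c + c)/3 = -(c + (-6 + c))*2*c/3 = -(-6 + 2*c)*2*c/3 = -2*c*(-6 + 2*c)/3)
76*(-125 + G(x(-2))) = 76*(-125 + 4*((½)/(-2))*(3 - 1/(2*(-2)))/3) = 76*(-125 + 4*((½)*(-½))*(3 - (-1)/(2*2))/3) = 76*(-125 + (4/3)*(-¼)*(3 - 1*(-¼))) = 76*(-125 + (4/3)*(-¼)*(3 + ¼)) = 76*(-125 + (4/3)*(-¼)*(13/4)) = 76*(-125 - 13/12) = 76*(-1513/12) = -28747/3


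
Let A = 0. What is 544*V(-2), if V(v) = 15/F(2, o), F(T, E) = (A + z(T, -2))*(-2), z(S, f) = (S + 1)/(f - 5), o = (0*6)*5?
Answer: 9520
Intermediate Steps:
o = 0 (o = 0*5 = 0)
z(S, f) = (1 + S)/(-5 + f)
F(T, E) = 2/7 + 2*T/7 (F(T, E) = (0 + (1 + T)/(-5 - 2))*(-2) = (0 + (1 + T)/(-7))*(-2) = (0 - (1 + T)/7)*(-2) = (0 + (-⅐ - T/7))*(-2) = (-⅐ - T/7)*(-2) = 2/7 + 2*T/7)
V(v) = 35/2 (V(v) = 15/(2/7 + (2/7)*2) = 15/(2/7 + 4/7) = 15/(6/7) = 15*(7/6) = 35/2)
544*V(-2) = 544*(35/2) = 9520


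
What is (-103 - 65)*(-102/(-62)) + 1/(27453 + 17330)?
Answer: -383700713/1388273 ≈ -276.39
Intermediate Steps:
(-103 - 65)*(-102/(-62)) + 1/(27453 + 17330) = -(-17136)*(-1)/62 + 1/44783 = -168*51/31 + 1/44783 = -8568/31 + 1/44783 = -383700713/1388273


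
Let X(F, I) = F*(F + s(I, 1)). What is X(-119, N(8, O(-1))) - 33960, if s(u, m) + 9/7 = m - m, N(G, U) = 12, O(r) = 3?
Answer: -19646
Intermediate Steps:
s(u, m) = -9/7 (s(u, m) = -9/7 + (m - m) = -9/7 + 0 = -9/7)
X(F, I) = F*(-9/7 + F) (X(F, I) = F*(F - 9/7) = F*(-9/7 + F))
X(-119, N(8, O(-1))) - 33960 = (⅐)*(-119)*(-9 + 7*(-119)) - 33960 = (⅐)*(-119)*(-9 - 833) - 33960 = (⅐)*(-119)*(-842) - 33960 = 14314 - 33960 = -19646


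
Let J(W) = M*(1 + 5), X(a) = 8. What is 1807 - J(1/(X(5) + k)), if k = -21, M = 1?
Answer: 1801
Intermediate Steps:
J(W) = 6 (J(W) = 1*(1 + 5) = 1*6 = 6)
1807 - J(1/(X(5) + k)) = 1807 - 1*6 = 1807 - 6 = 1801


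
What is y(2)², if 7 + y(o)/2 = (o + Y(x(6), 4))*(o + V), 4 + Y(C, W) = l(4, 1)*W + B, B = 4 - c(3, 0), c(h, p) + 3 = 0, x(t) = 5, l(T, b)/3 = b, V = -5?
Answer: 13456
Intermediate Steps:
l(T, b) = 3*b
c(h, p) = -3 (c(h, p) = -3 + 0 = -3)
B = 7 (B = 4 - 1*(-3) = 4 + 3 = 7)
Y(C, W) = 3 + 3*W (Y(C, W) = -4 + ((3*1)*W + 7) = -4 + (3*W + 7) = -4 + (7 + 3*W) = 3 + 3*W)
y(o) = -14 + 2*(-5 + o)*(15 + o) (y(o) = -14 + 2*((o + (3 + 3*4))*(o - 5)) = -14 + 2*((o + (3 + 12))*(-5 + o)) = -14 + 2*((o + 15)*(-5 + o)) = -14 + 2*((15 + o)*(-5 + o)) = -14 + 2*((-5 + o)*(15 + o)) = -14 + 2*(-5 + o)*(15 + o))
y(2)² = (-164 + 2*2² + 20*2)² = (-164 + 2*4 + 40)² = (-164 + 8 + 40)² = (-116)² = 13456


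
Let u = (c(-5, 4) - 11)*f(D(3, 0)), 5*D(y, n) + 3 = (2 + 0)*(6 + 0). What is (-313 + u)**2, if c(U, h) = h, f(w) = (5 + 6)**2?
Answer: 1345600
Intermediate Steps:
D(y, n) = 9/5 (D(y, n) = -3/5 + ((2 + 0)*(6 + 0))/5 = -3/5 + (2*6)/5 = -3/5 + (1/5)*12 = -3/5 + 12/5 = 9/5)
f(w) = 121 (f(w) = 11**2 = 121)
u = -847 (u = (4 - 11)*121 = -7*121 = -847)
(-313 + u)**2 = (-313 - 847)**2 = (-1160)**2 = 1345600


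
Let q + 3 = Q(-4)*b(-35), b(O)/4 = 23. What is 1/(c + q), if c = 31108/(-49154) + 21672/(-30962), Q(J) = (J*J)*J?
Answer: -54353791/320270626759 ≈ -0.00016971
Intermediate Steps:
b(O) = 92 (b(O) = 4*23 = 92)
Q(J) = J³ (Q(J) = J²*J = J³)
q = -5891 (q = -3 + (-4)³*92 = -3 - 64*92 = -3 - 5888 = -5891)
c = -72443978/54353791 (c = 31108*(-1/49154) + 21672*(-1/30962) = -2222/3511 - 10836/15481 = -72443978/54353791 ≈ -1.3328)
1/(c + q) = 1/(-72443978/54353791 - 5891) = 1/(-320270626759/54353791) = -54353791/320270626759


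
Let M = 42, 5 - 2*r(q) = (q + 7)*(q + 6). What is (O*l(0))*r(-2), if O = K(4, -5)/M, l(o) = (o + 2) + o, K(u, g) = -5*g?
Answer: -125/14 ≈ -8.9286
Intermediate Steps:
r(q) = 5/2 - (6 + q)*(7 + q)/2 (r(q) = 5/2 - (q + 7)*(q + 6)/2 = 5/2 - (7 + q)*(6 + q)/2 = 5/2 - (6 + q)*(7 + q)/2)
l(o) = 2 + 2*o (l(o) = (2 + o) + o = 2 + 2*o)
O = 25/42 (O = -5*(-5)/42 = 25*(1/42) = 25/42 ≈ 0.59524)
(O*l(0))*r(-2) = (25*(2 + 2*0)/42)*(-37/2 - 13/2*(-2) - ½*(-2)²) = (25*(2 + 0)/42)*(-37/2 + 13 - ½*4) = ((25/42)*2)*(-37/2 + 13 - 2) = (25/21)*(-15/2) = -125/14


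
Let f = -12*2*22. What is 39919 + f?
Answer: 39391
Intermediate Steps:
f = -528 (f = -24*22 = -528)
39919 + f = 39919 - 528 = 39391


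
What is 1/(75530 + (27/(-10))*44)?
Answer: 5/377056 ≈ 1.3261e-5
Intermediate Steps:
1/(75530 + (27/(-10))*44) = 1/(75530 - 1/10*27*44) = 1/(75530 - 27/10*44) = 1/(75530 - 594/5) = 1/(377056/5) = 5/377056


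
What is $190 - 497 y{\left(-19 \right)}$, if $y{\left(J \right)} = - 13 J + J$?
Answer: $-113126$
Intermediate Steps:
$y{\left(J \right)} = - 12 J$
$190 - 497 y{\left(-19 \right)} = 190 - 497 \left(\left(-12\right) \left(-19\right)\right) = 190 - 113316 = -113126$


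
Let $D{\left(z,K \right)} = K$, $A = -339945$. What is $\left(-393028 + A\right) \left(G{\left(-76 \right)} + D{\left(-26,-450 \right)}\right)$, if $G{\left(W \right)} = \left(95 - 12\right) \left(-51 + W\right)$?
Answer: $8056106243$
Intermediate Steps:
$G{\left(W \right)} = -4233 + 83 W$ ($G{\left(W \right)} = 83 \left(-51 + W\right) = -4233 + 83 W$)
$\left(-393028 + A\right) \left(G{\left(-76 \right)} + D{\left(-26,-450 \right)}\right) = \left(-393028 - 339945\right) \left(\left(-4233 + 83 \left(-76\right)\right) - 450\right) = - 732973 \left(\left(-4233 - 6308\right) - 450\right) = - 732973 \left(-10541 - 450\right) = \left(-732973\right) \left(-10991\right) = 8056106243$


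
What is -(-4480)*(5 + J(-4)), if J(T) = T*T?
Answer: 94080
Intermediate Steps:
J(T) = T²
-(-4480)*(5 + J(-4)) = -(-4480)*(5 + (-4)²) = -(-4480)*(5 + 16) = -(-4480)*21 = -1120*(-84) = 94080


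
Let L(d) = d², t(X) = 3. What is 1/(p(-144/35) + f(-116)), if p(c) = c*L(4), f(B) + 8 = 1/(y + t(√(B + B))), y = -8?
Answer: -35/2591 ≈ -0.013508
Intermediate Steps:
f(B) = -41/5 (f(B) = -8 + 1/(-8 + 3) = -8 + 1/(-5) = -8 - ⅕ = -41/5)
p(c) = 16*c (p(c) = c*4² = c*16 = 16*c)
1/(p(-144/35) + f(-116)) = 1/(16*(-144/35) - 41/5) = 1/(-2304/35 - 41/5) = 1/(-2591/35) = -35/2591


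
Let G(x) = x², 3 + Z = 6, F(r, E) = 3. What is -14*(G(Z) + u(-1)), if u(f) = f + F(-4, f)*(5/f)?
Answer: 98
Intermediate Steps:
Z = 3 (Z = -3 + 6 = 3)
u(f) = f + 15/f (u(f) = f + 3*(5/f) = f + 15/f)
-14*(G(Z) + u(-1)) = -14*(3² + (-1 + 15/(-1))) = -14*(9 + (-1 + 15*(-1))) = -14*(9 + (-1 - 15)) = -14*(9 - 16) = -14*(-7) = 98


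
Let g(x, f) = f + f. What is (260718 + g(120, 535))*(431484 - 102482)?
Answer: 86128775576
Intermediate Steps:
g(x, f) = 2*f
(260718 + g(120, 535))*(431484 - 102482) = (260718 + 2*535)*(431484 - 102482) = (260718 + 1070)*329002 = 261788*329002 = 86128775576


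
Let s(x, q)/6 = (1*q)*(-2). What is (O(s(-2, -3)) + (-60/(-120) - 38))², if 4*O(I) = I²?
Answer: 328329/4 ≈ 82082.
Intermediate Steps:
s(x, q) = -12*q (s(x, q) = 6*((1*q)*(-2)) = 6*(q*(-2)) = 6*(-2*q) = -12*q)
O(I) = I²/4
(O(s(-2, -3)) + (-60/(-120) - 38))² = ((-12*(-3))²/4 + (-60/(-120) - 38))² = ((¼)*36² + (-60*(-1/120) - 38))² = ((¼)*1296 + (½ - 38))² = (324 - 75/2)² = (573/2)² = 328329/4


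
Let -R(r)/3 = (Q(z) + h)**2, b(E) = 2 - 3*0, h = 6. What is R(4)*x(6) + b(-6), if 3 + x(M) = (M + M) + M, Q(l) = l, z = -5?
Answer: -43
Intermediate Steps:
x(M) = -3 + 3*M (x(M) = -3 + ((M + M) + M) = -3 + (2*M + M) = -3 + 3*M)
b(E) = 2 (b(E) = 2 + 0 = 2)
R(r) = -3 (R(r) = -3*(-5 + 6)**2 = -3*1**2 = -3*1 = -3)
R(4)*x(6) + b(-6) = -3*(-3 + 3*6) + 2 = -3*(-3 + 18) + 2 = -3*15 + 2 = -45 + 2 = -43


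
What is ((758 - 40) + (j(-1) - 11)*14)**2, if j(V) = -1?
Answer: 302500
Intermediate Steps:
((758 - 40) + (j(-1) - 11)*14)**2 = ((758 - 40) + (-1 - 11)*14)**2 = (718 - 12*14)**2 = (718 - 168)**2 = 550**2 = 302500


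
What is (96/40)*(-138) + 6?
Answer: -1626/5 ≈ -325.20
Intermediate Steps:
(96/40)*(-138) + 6 = (96*(1/40))*(-138) + 6 = (12/5)*(-138) + 6 = -1656/5 + 6 = -1626/5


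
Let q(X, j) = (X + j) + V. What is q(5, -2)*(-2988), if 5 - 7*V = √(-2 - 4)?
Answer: -77688/7 + 2988*I*√6/7 ≈ -11098.0 + 1045.6*I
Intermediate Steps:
V = 5/7 - I*√6/7 (V = 5/7 - √(-2 - 4)/7 = 5/7 - I*√6/7 ≈ 0.71429 - 0.34993*I)
q(X, j) = 5/7 + X + j - I*√6/7 (q(X, j) = (X + j) + (5/7 - I*√6/7) = 5/7 + X + j - I*√6/7)
q(5, -2)*(-2988) = (5/7 + 5 - 2 - I*√6/7)*(-2988) = (26/7 - I*√6/7)*(-2988) = -77688/7 + 2988*I*√6/7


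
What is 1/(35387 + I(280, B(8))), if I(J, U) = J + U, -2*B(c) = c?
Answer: 1/35663 ≈ 2.8040e-5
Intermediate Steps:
B(c) = -c/2
1/(35387 + I(280, B(8))) = 1/(35387 + (280 - ½*8)) = 1/(35387 + (280 - 4)) = 1/(35387 + 276) = 1/35663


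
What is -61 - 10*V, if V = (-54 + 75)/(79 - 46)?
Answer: -741/11 ≈ -67.364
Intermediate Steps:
V = 7/11 (V = 21/33 = 21*(1/33) = 7/11 ≈ 0.63636)
-61 - 10*V = -61 - 10*7/11 = -61 - 70/11 = -741/11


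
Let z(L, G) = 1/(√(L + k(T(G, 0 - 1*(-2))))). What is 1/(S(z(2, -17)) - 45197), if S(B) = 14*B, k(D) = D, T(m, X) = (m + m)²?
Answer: -26169063/1182763140313 - 7*√1158/1182763140313 ≈ -2.2126e-5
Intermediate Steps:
T(m, X) = 4*m² (T(m, X) = (2*m)² = 4*m²)
z(L, G) = (L + 4*G²)^(-½) (z(L, G) = 1/(√(L + 4*G²)) = (L + 4*G²)^(-½))
1/(S(z(2, -17)) - 45197) = 1/(14/√(2 + 4*(-17)²) - 45197) = 1/(14/√(2 + 4*289) - 45197) = 1/(14/√(2 + 1156) - 45197) = 1/(14/√1158 - 45197) = 1/(14*(√1158/1158) - 45197) = 1/(7*√1158/579 - 45197) = 1/(-45197 + 7*√1158/579)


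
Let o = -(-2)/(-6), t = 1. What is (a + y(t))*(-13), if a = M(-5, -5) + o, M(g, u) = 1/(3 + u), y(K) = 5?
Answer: -325/6 ≈ -54.167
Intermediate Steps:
o = -⅓ (o = -(-2)*(-1)/6 = -2*⅙ = -⅓ ≈ -0.33333)
a = -⅚ (a = 1/(3 - 5) - ⅓ = 1/(-2) - ⅓ = -½ - ⅓ = -⅚ ≈ -0.83333)
(a + y(t))*(-13) = (-⅚ + 5)*(-13) = (25/6)*(-13) = -325/6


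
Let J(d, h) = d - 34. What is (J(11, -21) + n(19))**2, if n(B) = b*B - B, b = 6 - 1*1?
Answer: 2809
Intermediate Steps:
J(d, h) = -34 + d
b = 5 (b = 6 - 1 = 5)
n(B) = 4*B (n(B) = 5*B - B = 4*B)
(J(11, -21) + n(19))**2 = ((-34 + 11) + 4*19)**2 = (-23 + 76)**2 = 53**2 = 2809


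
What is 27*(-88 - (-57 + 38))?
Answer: -1863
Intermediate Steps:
27*(-88 - (-57 + 38)) = 27*(-88 - 1*(-19)) = 27*(-88 + 19) = 27*(-69) = -1863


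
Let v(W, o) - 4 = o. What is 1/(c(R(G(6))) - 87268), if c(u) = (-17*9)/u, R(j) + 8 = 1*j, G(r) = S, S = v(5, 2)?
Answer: -2/174383 ≈ -1.1469e-5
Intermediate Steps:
v(W, o) = 4 + o
S = 6 (S = 4 + 2 = 6)
G(r) = 6
R(j) = -8 + j (R(j) = -8 + 1*j = -8 + j)
c(u) = -153/u
1/(c(R(G(6))) - 87268) = 1/(-153/(-8 + 6) - 87268) = 1/(-153/(-2) - 87268) = 1/(-153*(-1/2) - 87268) = 1/(153/2 - 87268) = 1/(-174383/2) = -2/174383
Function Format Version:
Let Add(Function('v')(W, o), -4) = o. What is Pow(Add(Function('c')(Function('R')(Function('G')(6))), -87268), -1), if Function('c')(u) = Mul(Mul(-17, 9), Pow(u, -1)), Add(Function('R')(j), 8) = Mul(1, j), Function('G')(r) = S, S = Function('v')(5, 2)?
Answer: Rational(-2, 174383) ≈ -1.1469e-5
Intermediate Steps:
Function('v')(W, o) = Add(4, o)
S = 6 (S = Add(4, 2) = 6)
Function('G')(r) = 6
Function('R')(j) = Add(-8, j) (Function('R')(j) = Add(-8, Mul(1, j)) = Add(-8, j))
Function('c')(u) = Mul(-153, Pow(u, -1))
Pow(Add(Function('c')(Function('R')(Function('G')(6))), -87268), -1) = Pow(Add(Mul(-153, Pow(Add(-8, 6), -1)), -87268), -1) = Pow(Add(Mul(-153, Pow(-2, -1)), -87268), -1) = Pow(Add(Mul(-153, Rational(-1, 2)), -87268), -1) = Pow(Add(Rational(153, 2), -87268), -1) = Pow(Rational(-174383, 2), -1) = Rational(-2, 174383)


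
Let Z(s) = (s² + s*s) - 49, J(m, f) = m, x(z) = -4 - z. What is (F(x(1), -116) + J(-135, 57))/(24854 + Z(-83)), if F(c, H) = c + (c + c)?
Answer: -50/12861 ≈ -0.0038877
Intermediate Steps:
Z(s) = -49 + 2*s² (Z(s) = (s² + s²) - 49 = 2*s² - 49 = -49 + 2*s²)
F(c, H) = 3*c (F(c, H) = c + 2*c = 3*c)
(F(x(1), -116) + J(-135, 57))/(24854 + Z(-83)) = (3*(-4 - 1*1) - 135)/(24854 + (-49 + 2*(-83)²)) = (3*(-4 - 1) - 135)/(24854 + (-49 + 2*6889)) = (3*(-5) - 135)/(24854 + (-49 + 13778)) = (-15 - 135)/(24854 + 13729) = -150/38583 = -150*1/38583 = -50/12861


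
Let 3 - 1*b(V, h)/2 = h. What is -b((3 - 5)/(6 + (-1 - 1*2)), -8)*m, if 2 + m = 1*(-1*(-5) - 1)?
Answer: -44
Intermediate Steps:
b(V, h) = 6 - 2*h
m = 2 (m = -2 + 1*(-1*(-5) - 1) = -2 + 1*(5 - 1) = -2 + 1*4 = -2 + 4 = 2)
-b((3 - 5)/(6 + (-1 - 1*2)), -8)*m = -(6 - 2*(-8))*2 = -(6 + 16)*2 = -22*2 = -1*44 = -44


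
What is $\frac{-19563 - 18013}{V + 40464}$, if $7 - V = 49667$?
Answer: $\frac{854}{209} \approx 4.0861$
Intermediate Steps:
$V = -49660$ ($V = 7 - 49667 = -49660$)
$\frac{-19563 - 18013}{V + 40464} = \frac{-19563 - 18013}{-49660 + 40464} = - \frac{37576}{-9196} = \left(-37576\right) \left(- \frac{1}{9196}\right) = \frac{854}{209}$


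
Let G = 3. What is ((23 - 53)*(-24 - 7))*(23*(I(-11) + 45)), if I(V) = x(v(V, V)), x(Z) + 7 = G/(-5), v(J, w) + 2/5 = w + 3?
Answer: 799986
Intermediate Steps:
v(J, w) = 13/5 + w (v(J, w) = -⅖ + (w + 3) = -⅖ + (3 + w) = 13/5 + w)
x(Z) = -38/5 (x(Z) = -7 + 3/(-5) = -7 + 3*(-⅕) = -7 - ⅗ = -38/5)
I(V) = -38/5
((23 - 53)*(-24 - 7))*(23*(I(-11) + 45)) = ((23 - 53)*(-24 - 7))*(23*(-38/5 + 45)) = (-30*(-31))*(23*(187/5)) = 930*(4301/5) = 799986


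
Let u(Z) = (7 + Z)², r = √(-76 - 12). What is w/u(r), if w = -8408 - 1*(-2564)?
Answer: 5844*I/(28*√22 + 39*I) ≈ 12.143 + 40.892*I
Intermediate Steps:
r = 2*I*√22 (r = √(-88) = 2*I*√22 ≈ 9.3808*I)
w = -5844 (w = -8408 + 2564 = -5844)
w/u(r) = -5844/(7 + 2*I*√22)²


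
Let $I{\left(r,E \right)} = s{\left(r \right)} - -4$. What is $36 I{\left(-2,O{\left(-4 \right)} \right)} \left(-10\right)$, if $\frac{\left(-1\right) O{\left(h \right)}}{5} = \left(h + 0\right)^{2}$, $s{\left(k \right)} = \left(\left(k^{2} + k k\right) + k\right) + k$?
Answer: $-2880$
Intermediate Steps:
$s{\left(k \right)} = 2 k + 2 k^{2}$ ($s{\left(k \right)} = \left(\left(k^{2} + k^{2}\right) + k\right) + k = \left(2 k^{2} + k\right) + k = \left(k + 2 k^{2}\right) + k = 2 k + 2 k^{2}$)
$O{\left(h \right)} = - 5 h^{2}$ ($O{\left(h \right)} = - 5 \left(h + 0\right)^{2} = - 5 h^{2}$)
$I{\left(r,E \right)} = 4 + 2 r \left(1 + r\right)$ ($I{\left(r,E \right)} = 2 r \left(1 + r\right) - -4 = 2 r \left(1 + r\right) + 4 = 4 + 2 r \left(1 + r\right)$)
$36 I{\left(-2,O{\left(-4 \right)} \right)} \left(-10\right) = 36 \left(4 + 2 \left(-2\right) \left(1 - 2\right)\right) \left(-10\right) = 36 \left(4 + 2 \left(-2\right) \left(-1\right)\right) \left(-10\right) = 36 \left(4 + 4\right) \left(-10\right) = 36 \cdot 8 \left(-10\right) = 288 \left(-10\right) = -2880$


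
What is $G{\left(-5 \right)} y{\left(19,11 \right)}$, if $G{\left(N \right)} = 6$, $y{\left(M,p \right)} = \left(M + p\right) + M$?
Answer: $294$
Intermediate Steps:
$y{\left(M,p \right)} = p + 2 M$
$G{\left(-5 \right)} y{\left(19,11 \right)} = 6 \left(11 + 2 \cdot 19\right) = 6 \left(11 + 38\right) = 6 \cdot 49 = 294$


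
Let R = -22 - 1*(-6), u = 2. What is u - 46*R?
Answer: 738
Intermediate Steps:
R = -16 (R = -22 + 6 = -16)
u - 46*R = 2 - 46*(-16) = 2 + 736 = 738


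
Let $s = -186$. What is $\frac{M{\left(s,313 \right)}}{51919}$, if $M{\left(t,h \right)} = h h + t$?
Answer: $\frac{13969}{7417} \approx 1.8834$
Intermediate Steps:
$M{\left(t,h \right)} = t + h^{2}$ ($M{\left(t,h \right)} = h^{2} + t = t + h^{2}$)
$\frac{M{\left(s,313 \right)}}{51919} = \frac{-186 + 313^{2}}{51919} = \left(-186 + 97969\right) \frac{1}{51919} = 97783 \cdot \frac{1}{51919} = \frac{13969}{7417}$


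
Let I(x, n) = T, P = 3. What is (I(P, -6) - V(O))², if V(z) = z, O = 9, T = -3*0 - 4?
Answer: 169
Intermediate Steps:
T = -4 (T = 0 - 4 = -4)
I(x, n) = -4
(I(P, -6) - V(O))² = (-4 - 1*9)² = (-4 - 9)² = (-13)² = 169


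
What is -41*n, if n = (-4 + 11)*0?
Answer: 0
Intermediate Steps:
n = 0 (n = 7*0 = 0)
-41*n = -41*0 = 0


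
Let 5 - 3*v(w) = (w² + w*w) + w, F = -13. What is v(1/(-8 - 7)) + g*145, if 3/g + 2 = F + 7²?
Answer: 332317/22950 ≈ 14.480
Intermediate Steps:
g = 3/34 (g = 3/(-2 + (-13 + 7²)) = 3/(-2 + (-13 + 49)) = 3/(-2 + 36) = 3/34 ≈ 0.088235)
v(w) = 5/3 - 2*w²/3 - w/3 (v(w) = 5/3 - ((w² + w*w) + w)/3 = 5/3 - ((w² + w²) + w)/3 = 5/3 - (2*w² + w)/3 = 5/3 - (w + 2*w²)/3 = 5/3 + (-2*w²/3 - w/3) = 5/3 - 2*w²/3 - w/3)
v(1/(-8 - 7)) + g*145 = (5/3 - 2/(3*(-8 - 7)²) - 1/(3*(-8 - 7))) + (3/34)*145 = (5/3 - 2*(1/(-15))²/3 - ⅓/(-15)) + 435/34 = (5/3 - 2*(-1/15)²/3 - ⅓*(-1/15)) + 435/34 = (5/3 - ⅔*1/225 + 1/45) + 435/34 = (5/3 - 2/675 + 1/45) + 435/34 = 1138/675 + 435/34 = 332317/22950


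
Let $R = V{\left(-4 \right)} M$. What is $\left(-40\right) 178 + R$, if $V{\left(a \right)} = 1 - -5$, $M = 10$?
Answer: $-7060$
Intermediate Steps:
$V{\left(a \right)} = 6$ ($V{\left(a \right)} = 1 + 5 = 6$)
$R = 60$ ($R = 6 \cdot 10 = 60$)
$\left(-40\right) 178 + R = \left(-40\right) 178 + 60 = -7120 + 60 = -7060$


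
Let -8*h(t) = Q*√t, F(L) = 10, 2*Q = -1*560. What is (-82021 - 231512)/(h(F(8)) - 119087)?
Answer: 4148633819/1575744591 + 1219295*√10/1575744591 ≈ 2.6353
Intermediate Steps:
Q = -280 (Q = (-1*560)/2 = (½)*(-560) = -280)
h(t) = 35*√t (h(t) = -(-35)*√t = 35*√t)
(-82021 - 231512)/(h(F(8)) - 119087) = (-82021 - 231512)/(35*√10 - 119087) = -313533/(-119087 + 35*√10)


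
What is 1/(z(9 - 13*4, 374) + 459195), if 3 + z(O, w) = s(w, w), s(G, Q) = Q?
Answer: 1/459566 ≈ 2.1760e-6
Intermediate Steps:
z(O, w) = -3 + w
1/(z(9 - 13*4, 374) + 459195) = 1/((-3 + 374) + 459195) = 1/(371 + 459195) = 1/459566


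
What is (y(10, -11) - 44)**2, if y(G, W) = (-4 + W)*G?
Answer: 37636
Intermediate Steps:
y(G, W) = G*(-4 + W)
(y(10, -11) - 44)**2 = (10*(-4 - 11) - 44)**2 = (10*(-15) - 44)**2 = (-150 - 44)**2 = (-194)**2 = 37636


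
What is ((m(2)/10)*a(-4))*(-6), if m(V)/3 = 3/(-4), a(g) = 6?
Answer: 81/10 ≈ 8.1000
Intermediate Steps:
m(V) = -9/4 (m(V) = 3*(3/(-4)) = 3*(3*(-1/4)) = 3*(-3/4) = -9/4)
((m(2)/10)*a(-4))*(-6) = (-9/4/10*6)*(-6) = (-9/4*1/10*6)*(-6) = -9/40*6*(-6) = -27/20*(-6) = 81/10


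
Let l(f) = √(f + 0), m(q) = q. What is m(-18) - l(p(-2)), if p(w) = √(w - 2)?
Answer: -19 - I ≈ -19.0 - 1.0*I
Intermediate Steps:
p(w) = √(-2 + w)
l(f) = √f
m(-18) - l(p(-2)) = -18 - √(√(-2 - 2)) = -18 - √(√(-4)) = -18 - √(2*I) = -18 - (1 + I) = -18 + (-1 - I) = -19 - I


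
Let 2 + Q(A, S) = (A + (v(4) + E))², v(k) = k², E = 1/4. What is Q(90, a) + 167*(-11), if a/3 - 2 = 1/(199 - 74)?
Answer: 151201/16 ≈ 9450.1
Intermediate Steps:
a = 753/125 (a = 6 + 3/(199 - 74) = 6 + 3/125 = 753/125 ≈ 6.0240)
E = ¼ ≈ 0.25000
Q(A, S) = -2 + (65/4 + A)² (Q(A, S) = -2 + (A + (4² + ¼))² = -2 + (A + (16 + ¼))² = -2 + (A + 65/4)² = -2 + (65/4 + A)²)
Q(90, a) + 167*(-11) = (-2 + (65 + 4*90)²/16) + 167*(-11) = (-2 + (65 + 360)²/16) - 1837 = (-2 + (1/16)*425²) - 1837 = (-2 + (1/16)*180625) - 1837 = (-2 + 180625/16) - 1837 = 180593/16 - 1837 = 151201/16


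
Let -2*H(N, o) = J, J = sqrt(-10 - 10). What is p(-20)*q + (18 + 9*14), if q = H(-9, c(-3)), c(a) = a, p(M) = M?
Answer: 144 + 20*I*sqrt(5) ≈ 144.0 + 44.721*I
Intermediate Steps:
J = 2*I*sqrt(5) (J = sqrt(-20) = 2*I*sqrt(5) ≈ 4.4721*I)
H(N, o) = -I*sqrt(5)
q = -I*sqrt(5) ≈ -2.2361*I
p(-20)*q + (18 + 9*14) = -(-20)*I*sqrt(5) + (18 + 9*14) = 20*I*sqrt(5) + (18 + 126) = 20*I*sqrt(5) + 144 = 144 + 20*I*sqrt(5)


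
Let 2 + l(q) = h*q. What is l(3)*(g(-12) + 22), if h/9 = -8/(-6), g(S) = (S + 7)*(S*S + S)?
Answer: -21692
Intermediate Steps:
g(S) = (7 + S)*(S + S**2) (g(S) = (7 + S)*(S**2 + S) = (7 + S)*(S + S**2))
h = 12 (h = 9*(-8/(-6)) = 9*(-8*(-1/6)) = 9*(4/3) = 12)
l(q) = -2 + 12*q
l(3)*(g(-12) + 22) = (-2 + 12*3)*(-12*(7 + (-12)**2 + 8*(-12)) + 22) = (-2 + 36)*(-12*(7 + 144 - 96) + 22) = 34*(-12*55 + 22) = 34*(-660 + 22) = 34*(-638) = -21692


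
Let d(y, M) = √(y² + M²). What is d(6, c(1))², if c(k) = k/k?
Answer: 37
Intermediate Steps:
c(k) = 1
d(y, M) = √(M² + y²)
d(6, c(1))² = (√(1² + 6²))² = (√(1 + 36))² = (√37)² = 37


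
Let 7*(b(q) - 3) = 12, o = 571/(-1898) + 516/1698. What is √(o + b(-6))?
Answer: 3*√7409946692694/3759938 ≈ 2.1719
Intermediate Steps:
o = 1635/537134 (o = 571*(-1/1898) + 516*(1/1698) = -571/1898 + 86/283 = 1635/537134 ≈ 0.0030439)
b(q) = 33/7 (b(q) = 3 + (⅐)*12 = 3 + 12/7 = 33/7)
√(o + b(-6)) = √(1635/537134 + 33/7) = √(17736867/3759938) = 3*√7409946692694/3759938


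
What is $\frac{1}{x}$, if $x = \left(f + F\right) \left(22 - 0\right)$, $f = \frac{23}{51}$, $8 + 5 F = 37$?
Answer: $\frac{255}{35068} \approx 0.0072716$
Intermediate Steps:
$F = \frac{29}{5}$ ($F = - \frac{8}{5} + \frac{1}{5} \cdot 37 = - \frac{8}{5} + \frac{37}{5} = \frac{29}{5} \approx 5.8$)
$f = \frac{23}{51}$ ($f = 23 \cdot \frac{1}{51} = \frac{23}{51} \approx 0.45098$)
$x = \frac{35068}{255}$ ($x = \left(\frac{23}{51} + \frac{29}{5}\right) \left(22 - 0\right) = \frac{1594 \left(22 + 0\right)}{255} = \frac{1594}{255} \cdot 22 = \frac{35068}{255} \approx 137.52$)
$\frac{1}{x} = \frac{1}{\frac{35068}{255}} = \frac{255}{35068}$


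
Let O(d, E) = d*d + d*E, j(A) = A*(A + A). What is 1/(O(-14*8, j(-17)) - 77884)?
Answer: -1/130076 ≈ -7.6878e-6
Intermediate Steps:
j(A) = 2*A² (j(A) = A*(2*A) = 2*A²)
O(d, E) = d² + E*d
1/(O(-14*8, j(-17)) - 77884) = 1/((-14*8)*(2*(-17)² - 14*8) - 77884) = 1/(-112*(2*289 - 112) - 77884) = 1/(-112*(578 - 112) - 77884) = 1/(-112*466 - 77884) = 1/(-52192 - 77884) = 1/(-130076) = -1/130076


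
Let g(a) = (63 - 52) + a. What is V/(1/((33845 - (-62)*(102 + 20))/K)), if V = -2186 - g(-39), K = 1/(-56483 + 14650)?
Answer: 3738222900126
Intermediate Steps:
K = -1/41833 (K = 1/(-41833) = -1/41833 ≈ -2.3905e-5)
g(a) = 11 + a
V = -2158 (V = -2186 - (11 - 39) = -2186 - 1*(-28) = -2186 + 28 = -2158)
V/(1/((33845 - (-62)*(102 + 20))/K)) = -2158*(33845 - (-62)*(102 + 20))/(-1/41833) = -2158*(33845 - (-62)*122)*(-41833) = -2158*(33845 - 1*(-7564))*(-41833) = -2158*(33845 + 7564)*(-41833) = -2158*41409*(-41833) = -2158/(1/(-1732262697)) = -2158/(-1/1732262697) = -2158*(-1732262697) = 3738222900126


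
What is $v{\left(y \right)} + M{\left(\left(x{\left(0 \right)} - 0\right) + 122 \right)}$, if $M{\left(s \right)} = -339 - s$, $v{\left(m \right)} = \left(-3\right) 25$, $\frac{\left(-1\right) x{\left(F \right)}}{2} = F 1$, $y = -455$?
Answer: $-536$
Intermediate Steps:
$x{\left(F \right)} = - 2 F$ ($x{\left(F \right)} = - 2 F 1 = - 2 F$)
$v{\left(m \right)} = -75$
$v{\left(y \right)} + M{\left(\left(x{\left(0 \right)} - 0\right) + 122 \right)} = -75 - \left(461 + 0\right) = -75 - 461 = -536$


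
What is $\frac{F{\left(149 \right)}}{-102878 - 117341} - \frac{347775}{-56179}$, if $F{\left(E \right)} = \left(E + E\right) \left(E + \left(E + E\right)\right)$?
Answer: $\frac{69103282851}{12371683201} \approx 5.5856$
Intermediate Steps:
$F{\left(E \right)} = 6 E^{2}$ ($F{\left(E \right)} = 2 E \left(E + 2 E\right) = 2 E 3 E = 6 E^{2}$)
$\frac{F{\left(149 \right)}}{-102878 - 117341} - \frac{347775}{-56179} = \frac{6 \cdot 149^{2}}{-102878 - 117341} - \frac{347775}{-56179} = \frac{6 \cdot 22201}{-220219} - - \frac{347775}{56179} = 133206 \left(- \frac{1}{220219}\right) + \frac{347775}{56179} = - \frac{133206}{220219} + \frac{347775}{56179} = \frac{69103282851}{12371683201}$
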